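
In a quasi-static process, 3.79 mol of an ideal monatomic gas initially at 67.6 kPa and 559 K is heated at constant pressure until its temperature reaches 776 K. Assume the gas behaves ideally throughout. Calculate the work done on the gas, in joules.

-6840 J

V₁ = nRT₁/P₁ = 3.79×8.314×559/67.6 = 261 L.
Isobaric: P stays 67.6 kPa; V/T = const ⇒ T₂ = 776 K, V₂ = 362 L.
W = PΔV = 67.6×(362−261) kPa·L = 6840 J.
Work done on the gas = −W_by = -6840 J.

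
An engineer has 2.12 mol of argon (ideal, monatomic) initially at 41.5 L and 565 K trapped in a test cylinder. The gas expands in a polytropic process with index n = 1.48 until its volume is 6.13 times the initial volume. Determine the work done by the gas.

12100 J

P₁ = nRT₁/V₁ = 2.12×8.314×565/41.5 = 240 kPa.
Polytropic n=1.48: T₂ = T₁(V₁/V₂)^(n−1) = 565×(0.163)^0.48 = 237 K; P₂ = P₁(V₁/V₂)^n = 16.4 kPa.
W = (P₁V₁−P₂V₂)/(n−1) = (240×41.5−16.4×254)/0.48 = 12100 J.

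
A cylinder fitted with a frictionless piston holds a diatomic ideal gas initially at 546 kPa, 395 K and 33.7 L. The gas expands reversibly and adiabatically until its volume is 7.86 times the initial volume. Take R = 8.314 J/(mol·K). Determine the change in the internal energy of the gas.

n = P₁V₁/(RT₁) = 546×33.7/(8.314×395) = 5.60 mol.
Adiabatic: TV^(γ−1) = const ⇒ T₂ = 395×(0.127)^0.400 = 173 K; PV^γ = const ⇒ P₂ = 30.5 kPa.
For an ideal gas ΔU = nCvΔT with Cv = (5/2)R = 20.8 J/(mol·K).
ΔU = 5.60×20.8×(173−395) = -25800 J.

-25800 J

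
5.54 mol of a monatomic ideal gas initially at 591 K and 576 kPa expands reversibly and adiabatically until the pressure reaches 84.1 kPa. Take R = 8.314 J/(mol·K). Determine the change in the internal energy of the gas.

V₁ = nRT₁/P₁ = 5.54×8.314×591/576 = 47.3 L.
Adiabatic: T₂/T₁ = (P₂/P₁)^((γ−1)/γ) ⇒ T₂ = 591×(0.146)^0.400 = 274 K; V₂ = 150 L.
For an ideal gas ΔU = nCvΔT with Cv = (3/2)R = 12.5 J/(mol·K).
ΔU = 5.54×12.5×(274−591) = -21900 J.

-21900 J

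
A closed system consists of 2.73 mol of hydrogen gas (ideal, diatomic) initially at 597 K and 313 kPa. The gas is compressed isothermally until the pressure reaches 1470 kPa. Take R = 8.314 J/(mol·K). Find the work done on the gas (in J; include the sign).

21000 J

V₁ = nRT₁/P₁ = 2.73×8.314×597/313 = 43.3 L.
Isothermal: T stays 597 K; PV = const ⇒ V₂ = 9.22 L, P₂ = 1470 kPa.
W = nRT ln(V₂/V₁) = 2.73×8.314×597×ln(0.213) = -21000 J.
Work done on the gas = −W_by = 21000 J.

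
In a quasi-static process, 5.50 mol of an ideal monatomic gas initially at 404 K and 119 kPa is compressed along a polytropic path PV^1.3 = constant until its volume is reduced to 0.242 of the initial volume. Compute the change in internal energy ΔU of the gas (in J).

14700 J

V₁ = nRT₁/P₁ = 5.50×8.314×404/119 = 155 L.
Polytropic n=1.3: T₂ = T₁(V₁/V₂)^(n−1) = 404×(4.13)^0.30 = 618 K; P₂ = P₁(V₁/V₂)^n = 753 kPa.
For an ideal gas ΔU = nCvΔT with Cv = (3/2)R = 12.5 J/(mol·K).
ΔU = 5.50×12.5×(618−404) = 14700 J.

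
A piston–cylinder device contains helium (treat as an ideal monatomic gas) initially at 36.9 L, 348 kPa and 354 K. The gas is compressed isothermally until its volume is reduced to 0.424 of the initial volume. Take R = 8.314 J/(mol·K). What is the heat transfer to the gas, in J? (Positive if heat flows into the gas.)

-11000 J

n = P₁V₁/(RT₁) = 348×36.9/(8.314×354) = 4.36 mol.
Isothermal: T stays 354 K; PV = const ⇒ V₂ = 15.6 L, P₂ = 821 kPa.
ΔU = 0 (ideal gas, T constant).
W = nRT ln(V₂/V₁) = 4.36×8.314×354×ln(0.424) = -11000 J.
Q = ΔU + W = -11000 J.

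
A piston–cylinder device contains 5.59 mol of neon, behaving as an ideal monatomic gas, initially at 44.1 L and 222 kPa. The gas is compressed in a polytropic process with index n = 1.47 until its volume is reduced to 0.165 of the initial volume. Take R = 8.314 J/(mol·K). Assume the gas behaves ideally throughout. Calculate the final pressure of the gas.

T₁ = P₁V₁/(nR) = 222×44.1/(5.59×8.314) = 211 K.
Polytropic n=1.47: T₂ = T₁(V₁/V₂)^(n−1) = 211×(6.06)^0.47 = 491 K; P₂ = P₁(V₁/V₂)^n = 3140 kPa.

3140 kPa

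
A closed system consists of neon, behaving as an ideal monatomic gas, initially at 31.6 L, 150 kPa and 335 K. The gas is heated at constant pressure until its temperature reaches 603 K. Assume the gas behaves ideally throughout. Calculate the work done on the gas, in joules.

-3790 J

n = P₁V₁/(RT₁) = 150×31.6/(8.314×335) = 1.70 mol.
Isobaric: P stays 150 kPa; V/T = const ⇒ T₂ = 603 K, V₂ = 56.9 L.
W = PΔV = 150×(56.9−31.6) kPa·L = 3790 J.
Work done on the gas = −W_by = -3790 J.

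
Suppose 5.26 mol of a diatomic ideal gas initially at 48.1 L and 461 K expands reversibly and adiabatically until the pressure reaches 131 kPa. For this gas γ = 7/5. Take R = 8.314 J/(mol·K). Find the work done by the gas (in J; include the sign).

P₁ = nRT₁/V₁ = 5.26×8.314×461/48.1 = 419 kPa.
Adiabatic: T₂/T₁ = (P₂/P₁)^((γ−1)/γ) ⇒ T₂ = 461×(0.313)^0.286 = 331 K; V₂ = 110 L.
ΔU = nCvΔT = 5.26×20.8×(331−461) = -14200 J.
Q = 0 for an adiabatic process, so W = −ΔU = 14200 J.

14200 J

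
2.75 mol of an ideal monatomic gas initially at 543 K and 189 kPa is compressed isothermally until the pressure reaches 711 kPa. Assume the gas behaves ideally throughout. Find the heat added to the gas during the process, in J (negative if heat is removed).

-16400 J

V₁ = nRT₁/P₁ = 2.75×8.314×543/189 = 65.7 L.
Isothermal: T stays 543 K; PV = const ⇒ V₂ = 17.5 L, P₂ = 711 kPa.
ΔU = 0 (ideal gas, T constant).
W = nRT ln(V₂/V₁) = 2.75×8.314×543×ln(0.266) = -16400 J.
Q = ΔU + W = -16400 J.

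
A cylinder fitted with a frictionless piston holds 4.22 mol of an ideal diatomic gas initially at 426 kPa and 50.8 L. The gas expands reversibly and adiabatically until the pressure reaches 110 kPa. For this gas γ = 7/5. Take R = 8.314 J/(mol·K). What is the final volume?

T₁ = P₁V₁/(nR) = 426×50.8/(4.22×8.314) = 617 K.
Adiabatic: T₂/T₁ = (P₂/P₁)^((γ−1)/γ) ⇒ T₂ = 617×(0.258)^0.286 = 419 K; V₂ = 134 L.

134 L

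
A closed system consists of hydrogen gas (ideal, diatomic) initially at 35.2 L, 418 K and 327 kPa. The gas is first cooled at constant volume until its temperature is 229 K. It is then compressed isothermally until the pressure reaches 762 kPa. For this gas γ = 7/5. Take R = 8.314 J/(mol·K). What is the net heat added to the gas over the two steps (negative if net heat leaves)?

-22100 J

n = P₁V₁/(RT₁) = 327×35.2/(8.314×418) = 3.31 mol.
Step 1 — Isochoric: V stays 35.2 L; P/T = const ⇒ T₂ = 229 K, P₂ = 179 kPa.
W = 0 (no volume change).
ΔU = nCvΔT = 3.31×20.8×(229−418) = -13000 J.
Q = ΔU = -13000 J.
State after step 1: P = 179 kPa, V = 35.2 L, T = 229 K.
Step 2 — Isothermal: T stays 229 K; PV = const ⇒ V₂ = 8.28 L, P₂ = 762 kPa.
ΔU = 0 (ideal gas, T constant).
W = nRT ln(V₂/V₁) = 3.31×8.314×229×ln(0.235) = -9130 J.
Q = ΔU + W = -9130 J.
Net over both steps: W = -9130 J, Q = -22100 J, ΔU = -13000 J.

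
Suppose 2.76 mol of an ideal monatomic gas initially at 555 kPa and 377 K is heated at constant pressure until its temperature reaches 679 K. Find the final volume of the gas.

28.1 L

V₁ = nRT₁/P₁ = 2.76×8.314×377/555 = 15.6 L.
Isobaric: P stays 555 kPa; V/T = const ⇒ T₂ = 679 K, V₂ = 28.1 L.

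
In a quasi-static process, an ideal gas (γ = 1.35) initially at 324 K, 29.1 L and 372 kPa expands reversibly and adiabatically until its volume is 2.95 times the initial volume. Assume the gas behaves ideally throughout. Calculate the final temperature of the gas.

Adiabatic: TV^(γ−1) = const ⇒ T₂ = 324×(0.339)^0.350 = 222 K; PV^γ = const ⇒ P₂ = 86.4 kPa.

222 K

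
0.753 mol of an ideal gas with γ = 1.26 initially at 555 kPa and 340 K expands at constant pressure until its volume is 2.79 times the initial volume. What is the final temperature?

949 K

V₁ = nRT₁/P₁ = 0.753×8.314×340/555 = 3.84 L.
Isobaric: P stays 555 kPa; V/T = const ⇒ T₂ = 949 K, V₂ = 10.7 L.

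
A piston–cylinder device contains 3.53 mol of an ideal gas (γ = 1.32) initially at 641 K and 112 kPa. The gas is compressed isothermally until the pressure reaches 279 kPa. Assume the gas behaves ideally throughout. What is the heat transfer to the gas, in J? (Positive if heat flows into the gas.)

V₁ = nRT₁/P₁ = 3.53×8.314×641/112 = 168 L.
Isothermal: T stays 641 K; PV = const ⇒ V₂ = 67.4 L, P₂ = 279 kPa.
ΔU = 0 (ideal gas, T constant).
W = nRT ln(V₂/V₁) = 3.53×8.314×641×ln(0.401) = -17200 J.
Q = ΔU + W = -17200 J.

-17200 J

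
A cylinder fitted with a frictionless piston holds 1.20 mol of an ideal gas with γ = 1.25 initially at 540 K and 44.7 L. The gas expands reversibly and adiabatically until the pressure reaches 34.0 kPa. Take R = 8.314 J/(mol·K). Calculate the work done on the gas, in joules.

P₁ = nRT₁/V₁ = 1.20×8.314×540/44.7 = 121 kPa.
Adiabatic: T₂/T₁ = (P₂/P₁)^((γ−1)/γ) ⇒ T₂ = 540×(0.282)^0.200 = 419 K; V₂ = 123 L.
ΔU = nCvΔT = 1.20×33.3×(419−540) = -4820 J.
Q = 0 for an adiabatic process, so W = −ΔU = 4820 J.
Work done on the gas = −W_by = -4820 J.

-4820 J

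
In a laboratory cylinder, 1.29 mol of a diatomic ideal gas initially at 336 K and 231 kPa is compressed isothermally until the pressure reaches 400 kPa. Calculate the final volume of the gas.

9.01 L

V₁ = nRT₁/P₁ = 1.29×8.314×336/231 = 15.6 L.
Isothermal: T stays 336 K; PV = const ⇒ V₂ = 9.01 L, P₂ = 400 kPa.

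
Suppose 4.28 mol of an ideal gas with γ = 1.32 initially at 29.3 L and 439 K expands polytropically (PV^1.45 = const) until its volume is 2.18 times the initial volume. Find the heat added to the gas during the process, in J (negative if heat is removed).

P₁ = nRT₁/V₁ = 4.28×8.314×439/29.3 = 533 kPa.
Polytropic n=1.45: T₂ = T₁(V₁/V₂)^(n−1) = 439×(0.459)^0.45 = 309 K; P₂ = P₁(V₁/V₂)^n = 172 kPa.
W = (P₁V₁−P₂V₂)/(n−1) = (533×29.3−172×63.9)/0.45 = 10300 J.
ΔU = nCvΔT = 4.28×26.0×(309−439) = -14400 J.
Q = ΔU + W = -4170 J.

-4170 J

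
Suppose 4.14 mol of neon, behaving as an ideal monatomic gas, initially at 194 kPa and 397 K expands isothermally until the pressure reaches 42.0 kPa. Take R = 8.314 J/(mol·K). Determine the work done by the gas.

V₁ = nRT₁/P₁ = 4.14×8.314×397/194 = 70.4 L.
Isothermal: T stays 397 K; PV = const ⇒ V₂ = 325 L, P₂ = 42.0 kPa.
W = nRT ln(V₂/V₁) = 4.14×8.314×397×ln(4.62) = 20900 J.

20900 J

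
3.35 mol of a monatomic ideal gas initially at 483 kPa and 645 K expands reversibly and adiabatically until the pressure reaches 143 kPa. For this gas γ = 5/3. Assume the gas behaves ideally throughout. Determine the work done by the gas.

10400 J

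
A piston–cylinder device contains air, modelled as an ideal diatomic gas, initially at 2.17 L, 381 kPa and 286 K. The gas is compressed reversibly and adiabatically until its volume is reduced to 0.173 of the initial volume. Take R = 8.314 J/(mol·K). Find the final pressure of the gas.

4440 kPa

Adiabatic: TV^(γ−1) = const ⇒ T₂ = 286×(5.78)^0.400 = 577 K; PV^γ = const ⇒ P₂ = 4440 kPa.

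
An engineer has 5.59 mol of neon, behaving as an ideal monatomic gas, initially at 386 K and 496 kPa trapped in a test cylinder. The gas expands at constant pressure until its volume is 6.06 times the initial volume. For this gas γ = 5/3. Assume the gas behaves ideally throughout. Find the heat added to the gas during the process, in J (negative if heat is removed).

227000 J

V₁ = nRT₁/P₁ = 5.59×8.314×386/496 = 36.2 L.
Isobaric: P stays 496 kPa; V/T = const ⇒ T₂ = 2340 K, V₂ = 219 L.
W = PΔV = 496×(219−36.2) kPa·L = 90800 J.
ΔU = nCvΔT = 5.59×12.5×(2340−386) = 136000 J.
Q = ΔU + W = nCpΔT = 227000 J.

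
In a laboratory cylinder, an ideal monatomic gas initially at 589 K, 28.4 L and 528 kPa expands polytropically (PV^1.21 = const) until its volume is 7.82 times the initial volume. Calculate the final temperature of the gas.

Polytropic n=1.21: T₂ = T₁(V₁/V₂)^(n−1) = 589×(0.128)^0.21 = 382 K; P₂ = P₁(V₁/V₂)^n = 43.8 kPa.

382 K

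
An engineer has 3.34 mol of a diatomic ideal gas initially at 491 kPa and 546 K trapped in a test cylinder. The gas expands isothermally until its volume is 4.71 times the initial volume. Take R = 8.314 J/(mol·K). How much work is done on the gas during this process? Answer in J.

-23500 J

V₁ = nRT₁/P₁ = 3.34×8.314×546/491 = 30.9 L.
Isothermal: T stays 546 K; PV = const ⇒ V₂ = 145 L, P₂ = 104 kPa.
W = nRT ln(V₂/V₁) = 3.34×8.314×546×ln(4.71) = 23500 J.
Work done on the gas = −W_by = -23500 J.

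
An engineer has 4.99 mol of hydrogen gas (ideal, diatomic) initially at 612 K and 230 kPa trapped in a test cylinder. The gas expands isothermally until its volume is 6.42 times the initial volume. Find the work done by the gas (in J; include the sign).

47200 J

V₁ = nRT₁/P₁ = 4.99×8.314×612/230 = 110 L.
Isothermal: T stays 612 K; PV = const ⇒ V₂ = 709 L, P₂ = 35.8 kPa.
W = nRT ln(V₂/V₁) = 4.99×8.314×612×ln(6.42) = 47200 J.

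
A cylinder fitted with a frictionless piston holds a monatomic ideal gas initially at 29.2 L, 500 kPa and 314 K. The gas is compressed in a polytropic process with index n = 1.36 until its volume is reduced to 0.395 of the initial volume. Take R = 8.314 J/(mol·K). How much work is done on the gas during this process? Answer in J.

n = P₁V₁/(RT₁) = 500×29.2/(8.314×314) = 5.59 mol.
Polytropic n=1.36: T₂ = T₁(V₁/V₂)^(n−1) = 314×(2.53)^0.36 = 439 K; P₂ = P₁(V₁/V₂)^n = 1770 kPa.
W = (P₁V₁−P₂V₂)/(n−1) = (500×29.2−1770×11.5)/0.36 = -16100 J.
Work done on the gas = −W_by = 16100 J.

16100 J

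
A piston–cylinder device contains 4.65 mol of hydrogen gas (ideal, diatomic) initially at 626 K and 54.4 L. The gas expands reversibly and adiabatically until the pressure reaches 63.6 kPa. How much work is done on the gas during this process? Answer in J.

P₁ = nRT₁/V₁ = 4.65×8.314×626/54.4 = 445 kPa.
Adiabatic: T₂/T₁ = (P₂/P₁)^((γ−1)/γ) ⇒ T₂ = 626×(0.143)^0.286 = 359 K; V₂ = 218 L.
ΔU = nCvΔT = 4.65×20.8×(359−626) = -25800 J.
Q = 0 for an adiabatic process, so W = −ΔU = 25800 J.
Work done on the gas = −W_by = -25800 J.

-25800 J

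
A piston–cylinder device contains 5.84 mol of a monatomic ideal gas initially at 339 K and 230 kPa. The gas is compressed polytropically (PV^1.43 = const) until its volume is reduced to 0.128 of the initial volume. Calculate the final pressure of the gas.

4350 kPa

V₁ = nRT₁/P₁ = 5.84×8.314×339/230 = 71.6 L.
Polytropic n=1.43: T₂ = T₁(V₁/V₂)^(n−1) = 339×(7.81)^0.43 = 821 K; P₂ = P₁(V₁/V₂)^n = 4350 kPa.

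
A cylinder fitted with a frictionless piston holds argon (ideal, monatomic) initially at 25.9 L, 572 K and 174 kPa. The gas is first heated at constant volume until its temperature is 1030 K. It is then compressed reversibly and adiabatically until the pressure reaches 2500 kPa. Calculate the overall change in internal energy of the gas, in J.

21200 J

n = P₁V₁/(RT₁) = 174×25.9/(8.314×572) = 0.948 mol.
Step 1 — Isochoric: V stays 25.9 L; P/T = const ⇒ T₂ = 1030 K, P₂ = 313 kPa.
W = 0 (no volume change).
ΔU = nCvΔT = 0.948×12.5×(1030−572) = 5410 J.
Q = ΔU = 5410 J.
State after step 1: P = 313 kPa, V = 25.9 L, T = 1030 K.
Step 2 — Adiabatic: T₂/T₁ = (P₂/P₁)^((γ−1)/γ) ⇒ T₂ = 1030×(7.98)^0.400 = 2360 K; V₂ = 7.45 L.
ΔU = nCvΔT = 0.948×12.5×(2360−1030) = 15800 J.
Q = 0 for an adiabatic process, so W = −ΔU = -15800 J.
Net over both steps: W = -15800 J, Q = 5410 J, ΔU = 21200 J.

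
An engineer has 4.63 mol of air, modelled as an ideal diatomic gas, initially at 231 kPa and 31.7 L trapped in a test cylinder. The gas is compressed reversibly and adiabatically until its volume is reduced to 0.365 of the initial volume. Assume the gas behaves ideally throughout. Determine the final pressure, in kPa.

947 kPa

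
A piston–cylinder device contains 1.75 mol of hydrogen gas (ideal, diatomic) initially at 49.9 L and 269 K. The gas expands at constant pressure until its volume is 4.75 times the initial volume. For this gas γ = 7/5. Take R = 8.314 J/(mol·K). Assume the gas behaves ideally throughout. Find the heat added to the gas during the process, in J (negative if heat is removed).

51400 J

P₁ = nRT₁/V₁ = 1.75×8.314×269/49.9 = 78.4 kPa.
Isobaric: P stays 78.4 kPa; V/T = const ⇒ T₂ = 1280 K, V₂ = 237 L.
W = PΔV = 78.4×(237−49.9) kPa·L = 14700 J.
ΔU = nCvΔT = 1.75×20.8×(1280−269) = 36700 J.
Q = ΔU + W = nCpΔT = 51400 J.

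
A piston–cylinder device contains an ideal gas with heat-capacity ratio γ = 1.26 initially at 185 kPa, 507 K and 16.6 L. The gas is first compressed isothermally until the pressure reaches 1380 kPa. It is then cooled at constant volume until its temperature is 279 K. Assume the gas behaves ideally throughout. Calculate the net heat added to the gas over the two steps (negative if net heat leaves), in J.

-11500 J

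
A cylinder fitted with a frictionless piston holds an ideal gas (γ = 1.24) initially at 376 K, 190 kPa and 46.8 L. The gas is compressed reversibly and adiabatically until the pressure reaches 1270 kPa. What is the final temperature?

Adiabatic: T₂/T₁ = (P₂/P₁)^((γ−1)/γ) ⇒ T₂ = 376×(6.68)^0.194 = 543 K; V₂ = 10.1 L.

543 K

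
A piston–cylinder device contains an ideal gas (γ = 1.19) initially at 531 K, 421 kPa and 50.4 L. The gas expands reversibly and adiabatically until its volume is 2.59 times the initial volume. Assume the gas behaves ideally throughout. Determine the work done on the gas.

n = P₁V₁/(RT₁) = 421×50.4/(8.314×531) = 4.81 mol.
Adiabatic: TV^(γ−1) = const ⇒ T₂ = 531×(0.386)^0.190 = 443 K; PV^γ = const ⇒ P₂ = 136 kPa.
ΔU = nCvΔT = 4.81×43.8×(443−531) = -18500 J.
Q = 0 for an adiabatic process, so W = −ΔU = 18500 J.
Work done on the gas = −W_by = -18500 J.

-18500 J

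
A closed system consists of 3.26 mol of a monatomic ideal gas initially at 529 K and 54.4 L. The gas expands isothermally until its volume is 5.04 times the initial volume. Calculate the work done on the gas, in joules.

-23200 J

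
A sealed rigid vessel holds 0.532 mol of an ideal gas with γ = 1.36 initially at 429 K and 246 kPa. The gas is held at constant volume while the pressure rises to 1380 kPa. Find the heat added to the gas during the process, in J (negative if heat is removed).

24300 J

V₁ = nRT₁/P₁ = 0.532×8.314×429/246 = 7.71 L.
Isochoric: V stays 7.71 L; P/T = const ⇒ T₂ = 2410 K, P₂ = 1380 kPa.
W = 0 (no volume change).
ΔU = nCvΔT = 0.532×23.1×(2410−429) = 24300 J.
Q = ΔU = 24300 J.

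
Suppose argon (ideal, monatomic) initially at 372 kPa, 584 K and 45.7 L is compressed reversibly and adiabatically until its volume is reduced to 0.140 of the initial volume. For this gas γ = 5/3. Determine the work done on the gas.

69100 J

n = P₁V₁/(RT₁) = 372×45.7/(8.314×584) = 3.50 mol.
Adiabatic: TV^(γ−1) = const ⇒ T₂ = 584×(7.14)^0.667 = 2170 K; PV^γ = const ⇒ P₂ = 9860 kPa.
ΔU = nCvΔT = 3.50×12.5×(2170−584) = 69100 J.
Q = 0 for an adiabatic process, so W = −ΔU = -69100 J.
Work done on the gas = −W_by = 69100 J.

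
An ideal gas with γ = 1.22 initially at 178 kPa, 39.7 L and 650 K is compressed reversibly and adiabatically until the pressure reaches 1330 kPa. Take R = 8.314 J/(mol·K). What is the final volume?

7.64 L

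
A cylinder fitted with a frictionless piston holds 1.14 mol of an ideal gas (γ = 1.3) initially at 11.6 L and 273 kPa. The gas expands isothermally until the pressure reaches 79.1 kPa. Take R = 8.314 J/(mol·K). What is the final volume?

40.0 L

T₁ = P₁V₁/(nR) = 273×11.6/(1.14×8.314) = 334 K.
Isothermal: T stays 334 K; PV = const ⇒ V₂ = 40.0 L, P₂ = 79.1 kPa.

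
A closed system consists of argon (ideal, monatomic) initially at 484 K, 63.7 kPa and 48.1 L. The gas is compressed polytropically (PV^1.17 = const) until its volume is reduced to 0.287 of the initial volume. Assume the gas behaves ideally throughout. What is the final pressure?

274 kPa

Polytropic n=1.17: T₂ = T₁(V₁/V₂)^(n−1) = 484×(3.48)^0.17 = 598 K; P₂ = P₁(V₁/V₂)^n = 274 kPa.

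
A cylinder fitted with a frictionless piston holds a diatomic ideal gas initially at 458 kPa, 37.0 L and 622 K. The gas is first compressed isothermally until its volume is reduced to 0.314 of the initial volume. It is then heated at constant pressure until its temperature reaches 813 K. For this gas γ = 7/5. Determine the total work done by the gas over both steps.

n = P₁V₁/(RT₁) = 458×37.0/(8.314×622) = 3.28 mol.
Step 1 — Isothermal: T stays 622 K; PV = const ⇒ V₂ = 11.6 L, P₂ = 1460 kPa.
ΔU = 0 (ideal gas, T constant).
W = nRT ln(V₂/V₁) = 3.28×8.314×622×ln(0.314) = -19600 J.
Q = ΔU + W = -19600 J.
State after step 1: P = 1460 kPa, V = 11.6 L, T = 622 K.
Step 2 — Isobaric: P stays 1460 kPa; V/T = const ⇒ T₂ = 813 K, V₂ = 15.2 L.
W = PΔV = 1460×(15.2−11.6) kPa·L = 5200 J.
ΔU = nCvΔT = 3.28×20.8×(813−622) = 13000 J.
Q = ΔU + W = nCpΔT = 18200 J.
Net over both steps: W = -14400 J, Q = -1420 J, ΔU = 13000 J.

-14400 J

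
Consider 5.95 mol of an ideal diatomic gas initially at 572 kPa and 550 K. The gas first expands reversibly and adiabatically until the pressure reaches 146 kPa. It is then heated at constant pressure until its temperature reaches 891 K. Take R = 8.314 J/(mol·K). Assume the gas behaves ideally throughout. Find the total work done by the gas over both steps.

47600 J

V₁ = nRT₁/P₁ = 5.95×8.314×550/572 = 47.6 L.
Step 1 — Adiabatic: T₂/T₁ = (P₂/P₁)^((γ−1)/γ) ⇒ T₂ = 550×(0.255)^0.286 = 372 K; V₂ = 126 L.
ΔU = nCvΔT = 5.95×20.8×(372−550) = -22000 J.
Q = 0 for an adiabatic process, so W = −ΔU = 22000 J.
State after step 1: P = 146 kPa, V = 126 L, T = 372 K.
Step 2 — Isobaric: P stays 146 kPa; V/T = const ⇒ T₂ = 891 K, V₂ = 302 L.
W = PΔV = 146×(302−126) kPa·L = 25700 J.
ΔU = nCvΔT = 5.95×20.8×(891−372) = 64100 J.
Q = ΔU + W = nCpΔT = 89800 J.
Net over both steps: W = 47600 J, Q = 89800 J, ΔU = 42200 J.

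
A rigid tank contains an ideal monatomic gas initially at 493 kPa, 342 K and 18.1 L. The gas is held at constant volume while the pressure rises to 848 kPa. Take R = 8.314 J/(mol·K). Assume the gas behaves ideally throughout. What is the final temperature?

588 K

Isochoric: V stays 18.1 L; P/T = const ⇒ T₂ = 588 K, P₂ = 848 kPa.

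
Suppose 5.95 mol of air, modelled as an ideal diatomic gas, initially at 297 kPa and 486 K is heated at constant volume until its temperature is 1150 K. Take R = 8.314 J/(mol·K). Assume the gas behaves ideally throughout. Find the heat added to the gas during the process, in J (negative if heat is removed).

V₁ = nRT₁/P₁ = 5.95×8.314×486/297 = 80.9 L.
Isochoric: V stays 80.9 L; P/T = const ⇒ T₂ = 1150 K, P₂ = 703 kPa.
W = 0 (no volume change).
ΔU = nCvΔT = 5.95×20.8×(1150−486) = 82100 J.
Q = ΔU = 82100 J.

82100 J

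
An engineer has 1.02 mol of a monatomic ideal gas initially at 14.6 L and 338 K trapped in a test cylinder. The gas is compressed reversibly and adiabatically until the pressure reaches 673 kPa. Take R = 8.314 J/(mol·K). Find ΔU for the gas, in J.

2740 J

P₁ = nRT₁/V₁ = 1.02×8.314×338/14.6 = 196 kPa.
Adiabatic: T₂/T₁ = (P₂/P₁)^((γ−1)/γ) ⇒ T₂ = 338×(3.43)^0.400 = 553 K; V₂ = 6.97 L.
For an ideal gas ΔU = nCvΔT with Cv = (3/2)R = 12.5 J/(mol·K).
ΔU = 1.02×12.5×(553−338) = 2740 J.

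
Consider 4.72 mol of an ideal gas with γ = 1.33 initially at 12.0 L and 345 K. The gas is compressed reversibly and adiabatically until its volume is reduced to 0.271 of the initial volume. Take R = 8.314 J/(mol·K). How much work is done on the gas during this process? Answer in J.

22100 J

P₁ = nRT₁/V₁ = 4.72×8.314×345/12.0 = 1130 kPa.
Adiabatic: TV^(γ−1) = const ⇒ T₂ = 345×(3.69)^0.330 = 531 K; PV^γ = const ⇒ P₂ = 6410 kPa.
ΔU = nCvΔT = 4.72×25.2×(531−345) = 22100 J.
Q = 0 for an adiabatic process, so W = −ΔU = -22100 J.
Work done on the gas = −W_by = 22100 J.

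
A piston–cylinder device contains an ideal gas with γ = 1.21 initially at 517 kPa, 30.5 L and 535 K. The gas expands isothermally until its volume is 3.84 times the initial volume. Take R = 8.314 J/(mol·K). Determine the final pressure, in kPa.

135 kPa

Isothermal: T stays 535 K; PV = const ⇒ V₂ = 117 L, P₂ = 135 kPa.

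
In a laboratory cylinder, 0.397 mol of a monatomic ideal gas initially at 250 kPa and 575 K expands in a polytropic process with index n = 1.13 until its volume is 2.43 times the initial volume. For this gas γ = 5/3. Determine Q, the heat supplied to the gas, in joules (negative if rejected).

V₁ = nRT₁/P₁ = 0.397×8.314×575/250 = 7.59 L.
Polytropic n=1.13: T₂ = T₁(V₁/V₂)^(n−1) = 575×(0.412)^0.13 = 512 K; P₂ = P₁(V₁/V₂)^n = 91.7 kPa.
W = (P₁V₁−P₂V₂)/(n−1) = (250×7.59−91.7×18.4)/0.13 = 1590 J.
ΔU = nCvΔT = 0.397×12.5×(512−575) = -310 J.
Q = ΔU + W = 1280 J.

1280 J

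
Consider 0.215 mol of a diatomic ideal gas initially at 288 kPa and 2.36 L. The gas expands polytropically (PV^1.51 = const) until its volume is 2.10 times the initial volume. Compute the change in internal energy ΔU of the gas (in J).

-535 J

T₁ = P₁V₁/(nR) = 288×2.36/(0.215×8.314) = 380 K.
Polytropic n=1.51: T₂ = T₁(V₁/V₂)^(n−1) = 380×(0.476)^0.51 = 260 K; P₂ = P₁(V₁/V₂)^n = 93.9 kPa.
For an ideal gas ΔU = nCvΔT with Cv = (5/2)R = 20.8 J/(mol·K).
ΔU = 0.215×20.8×(260−380) = -535 J.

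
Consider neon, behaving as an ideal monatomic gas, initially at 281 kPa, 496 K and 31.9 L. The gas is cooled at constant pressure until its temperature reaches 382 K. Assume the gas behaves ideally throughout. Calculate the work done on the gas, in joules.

2060 J

n = P₁V₁/(RT₁) = 281×31.9/(8.314×496) = 2.17 mol.
Isobaric: P stays 281 kPa; V/T = const ⇒ T₂ = 382 K, V₂ = 24.6 L.
W = PΔV = 281×(24.6−31.9) kPa·L = -2060 J.
Work done on the gas = −W_by = 2060 J.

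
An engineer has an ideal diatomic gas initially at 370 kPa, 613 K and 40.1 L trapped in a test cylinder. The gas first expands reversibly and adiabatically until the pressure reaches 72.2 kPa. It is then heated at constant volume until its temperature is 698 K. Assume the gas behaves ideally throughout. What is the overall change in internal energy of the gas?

n = P₁V₁/(RT₁) = 370×40.1/(8.314×613) = 2.91 mol.
Step 1 — Adiabatic: T₂/T₁ = (P₂/P₁)^((γ−1)/γ) ⇒ T₂ = 613×(0.195)^0.286 = 384 K; V₂ = 129 L.
ΔU = nCvΔT = 2.91×20.8×(384−613) = -13800 J.
Q = 0 for an adiabatic process, so W = −ΔU = 13800 J.
State after step 1: P = 72.2 kPa, V = 129 L, T = 384 K.
Step 2 — Isochoric: V stays 129 L; P/T = const ⇒ T₂ = 698 K, P₂ = 131 kPa.
W = 0 (no volume change).
ΔU = nCvΔT = 2.91×20.8×(698−384) = 19000 J.
Q = ΔU = 19000 J.
Net over both steps: W = 13800 J, Q = 19000 J, ΔU = 5140 J.

5140 J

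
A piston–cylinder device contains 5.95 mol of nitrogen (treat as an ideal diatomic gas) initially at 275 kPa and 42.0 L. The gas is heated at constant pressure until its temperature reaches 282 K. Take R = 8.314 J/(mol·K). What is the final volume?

50.7 L

T₁ = P₁V₁/(nR) = 275×42.0/(5.95×8.314) = 233 K.
Isobaric: P stays 275 kPa; V/T = const ⇒ T₂ = 282 K, V₂ = 50.7 L.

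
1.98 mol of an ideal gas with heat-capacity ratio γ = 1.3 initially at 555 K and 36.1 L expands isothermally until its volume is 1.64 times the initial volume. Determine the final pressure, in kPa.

P₁ = nRT₁/V₁ = 1.98×8.314×555/36.1 = 253 kPa.
Isothermal: T stays 555 K; PV = const ⇒ V₂ = 59.2 L, P₂ = 154 kPa.

154 kPa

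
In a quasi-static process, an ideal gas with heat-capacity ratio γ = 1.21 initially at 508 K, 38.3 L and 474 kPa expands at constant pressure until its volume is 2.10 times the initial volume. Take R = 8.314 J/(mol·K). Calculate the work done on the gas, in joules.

n = P₁V₁/(RT₁) = 474×38.3/(8.314×508) = 4.30 mol.
Isobaric: P stays 474 kPa; V/T = const ⇒ T₂ = 1070 K, V₂ = 80.4 L.
W = PΔV = 474×(80.4−38.3) kPa·L = 20000 J.
Work done on the gas = −W_by = -20000 J.

-20000 J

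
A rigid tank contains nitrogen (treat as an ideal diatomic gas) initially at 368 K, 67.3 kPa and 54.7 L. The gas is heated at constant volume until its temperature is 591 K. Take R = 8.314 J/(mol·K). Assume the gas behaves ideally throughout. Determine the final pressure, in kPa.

108 kPa

Isochoric: V stays 54.7 L; P/T = const ⇒ T₂ = 591 K, P₂ = 108 kPa.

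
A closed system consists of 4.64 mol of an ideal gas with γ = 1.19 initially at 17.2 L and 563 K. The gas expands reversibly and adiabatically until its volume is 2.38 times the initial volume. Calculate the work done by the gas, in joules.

17400 J

P₁ = nRT₁/V₁ = 4.64×8.314×563/17.2 = 1260 kPa.
Adiabatic: TV^(γ−1) = const ⇒ T₂ = 563×(0.420)^0.190 = 477 K; PV^γ = const ⇒ P₂ = 450 kPa.
ΔU = nCvΔT = 4.64×43.8×(477−563) = -17400 J.
Q = 0 for an adiabatic process, so W = −ΔU = 17400 J.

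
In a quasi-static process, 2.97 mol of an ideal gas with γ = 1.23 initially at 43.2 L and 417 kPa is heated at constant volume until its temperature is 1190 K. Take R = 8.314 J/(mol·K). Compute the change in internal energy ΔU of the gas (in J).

T₁ = P₁V₁/(nR) = 417×43.2/(2.97×8.314) = 730 K.
Isochoric: V stays 43.2 L; P/T = const ⇒ T₂ = 1190 K, P₂ = 680 kPa.
For an ideal gas ΔU = nCvΔT with Cv = R/(γ−1) = 36.1 J/(mol·K).
ΔU = 2.97×36.1×(1190−730) = 49400 J.

49400 J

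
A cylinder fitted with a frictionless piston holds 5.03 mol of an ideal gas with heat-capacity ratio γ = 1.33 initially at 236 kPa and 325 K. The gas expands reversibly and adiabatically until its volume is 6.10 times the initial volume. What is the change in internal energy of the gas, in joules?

-18500 J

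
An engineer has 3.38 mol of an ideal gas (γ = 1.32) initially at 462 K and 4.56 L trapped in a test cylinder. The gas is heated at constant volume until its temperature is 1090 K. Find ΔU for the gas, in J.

P₁ = nRT₁/V₁ = 3.38×8.314×462/4.56 = 2850 kPa.
Isochoric: V stays 4.56 L; P/T = const ⇒ T₂ = 1090 K, P₂ = 6720 kPa.
For an ideal gas ΔU = nCvΔT with Cv = R/(γ−1) = 26.0 J/(mol·K).
ΔU = 3.38×26.0×(1090−462) = 55100 J.

55100 J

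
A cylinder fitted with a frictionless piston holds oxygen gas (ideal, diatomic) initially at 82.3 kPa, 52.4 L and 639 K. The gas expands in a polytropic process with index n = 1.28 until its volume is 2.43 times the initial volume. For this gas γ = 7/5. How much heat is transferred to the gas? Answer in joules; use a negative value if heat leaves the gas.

n = P₁V₁/(RT₁) = 82.3×52.4/(8.314×639) = 0.812 mol.
Polytropic n=1.28: T₂ = T₁(V₁/V₂)^(n−1) = 639×(0.412)^0.28 = 498 K; P₂ = P₁(V₁/V₂)^n = 26.4 kPa.
W = (P₁V₁−P₂V₂)/(n−1) = (82.3×52.4−26.4×127)/0.28 = 3390 J.
ΔU = nCvΔT = 0.812×20.8×(498−639) = -2370 J.
Q = ΔU + W = 1020 J.

1020 J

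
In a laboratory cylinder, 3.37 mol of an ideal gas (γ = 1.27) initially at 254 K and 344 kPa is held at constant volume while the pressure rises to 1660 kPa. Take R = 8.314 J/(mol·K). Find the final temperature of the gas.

V₁ = nRT₁/P₁ = 3.37×8.314×254/344 = 20.7 L.
Isochoric: V stays 20.7 L; P/T = const ⇒ T₂ = 1230 K, P₂ = 1660 kPa.

1230 K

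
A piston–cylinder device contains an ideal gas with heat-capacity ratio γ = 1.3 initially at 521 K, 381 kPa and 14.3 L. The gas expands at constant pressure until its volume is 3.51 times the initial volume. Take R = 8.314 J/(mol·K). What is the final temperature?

1830 K

Isobaric: P stays 381 kPa; V/T = const ⇒ T₂ = 1830 K, V₂ = 50.2 L.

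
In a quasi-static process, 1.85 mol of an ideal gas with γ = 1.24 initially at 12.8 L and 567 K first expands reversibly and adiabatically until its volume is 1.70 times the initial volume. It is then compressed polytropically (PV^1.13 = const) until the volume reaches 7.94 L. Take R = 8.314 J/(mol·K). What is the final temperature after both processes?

569 K

P₁ = nRT₁/V₁ = 1.85×8.314×567/12.8 = 681 kPa.
Step 1 — Adiabatic: TV^(γ−1) = const ⇒ T₂ = 567×(0.588)^0.240 = 499 K; PV^γ = const ⇒ P₂ = 353 kPa.
ΔU = nCvΔT = 1.85×34.6×(499−567) = -4350 J.
Q = 0 for an adiabatic process, so W = −ΔU = 4350 J.
State after step 1: P = 353 kPa, V = 21.8 L, T = 499 K.
Step 2 — Polytropic n=1.13: T₂ = T₁(V₁/V₂)^(n−1) = 499×(2.74)^0.13 = 569 K; P₂ = P₁(V₁/V₂)^n = 1100 kPa.
W = (P₁V₁−P₂V₂)/(n−1) = (353×21.8−1100×7.94)/0.13 = -8270 J.
ΔU = nCvΔT = 1.85×34.6×(569−499) = 4480 J.
Q = ΔU + W = -3790 J.
Net over both steps: W = -3930 J, Q = -3790 J, ΔU = 135 J.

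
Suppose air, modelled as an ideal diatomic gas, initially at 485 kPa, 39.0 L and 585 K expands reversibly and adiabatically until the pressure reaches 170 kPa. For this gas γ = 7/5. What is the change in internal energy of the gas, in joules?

n = P₁V₁/(RT₁) = 485×39.0/(8.314×585) = 3.89 mol.
Adiabatic: T₂/T₁ = (P₂/P₁)^((γ−1)/γ) ⇒ T₂ = 585×(0.351)^0.286 = 434 K; V₂ = 82.5 L.
For an ideal gas ΔU = nCvΔT with Cv = (5/2)R = 20.8 J/(mol·K).
ΔU = 3.89×20.8×(434−585) = -12200 J.

-12200 J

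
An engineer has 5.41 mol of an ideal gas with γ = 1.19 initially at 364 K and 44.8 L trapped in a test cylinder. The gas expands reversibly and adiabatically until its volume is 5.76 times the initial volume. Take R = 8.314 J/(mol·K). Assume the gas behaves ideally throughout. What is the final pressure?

P₁ = nRT₁/V₁ = 5.41×8.314×364/44.8 = 365 kPa.
Adiabatic: TV^(γ−1) = const ⇒ T₂ = 364×(0.174)^0.190 = 261 K; PV^γ = const ⇒ P₂ = 45.5 kPa.

45.5 kPa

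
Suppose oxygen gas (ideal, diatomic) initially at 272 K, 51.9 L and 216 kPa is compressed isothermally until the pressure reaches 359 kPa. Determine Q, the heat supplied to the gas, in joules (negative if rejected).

n = P₁V₁/(RT₁) = 216×51.9/(8.314×272) = 4.96 mol.
Isothermal: T stays 272 K; PV = const ⇒ V₂ = 31.2 L, P₂ = 359 kPa.
ΔU = 0 (ideal gas, T constant).
W = nRT ln(V₂/V₁) = 4.96×8.314×272×ln(0.602) = -5700 J.
Q = ΔU + W = -5700 J.

-5700 J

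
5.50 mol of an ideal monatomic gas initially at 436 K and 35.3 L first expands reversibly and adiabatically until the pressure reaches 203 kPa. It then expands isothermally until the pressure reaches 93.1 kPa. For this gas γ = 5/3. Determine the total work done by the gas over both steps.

P₁ = nRT₁/V₁ = 5.50×8.314×436/35.3 = 565 kPa.
Step 1 — Adiabatic: T₂/T₁ = (P₂/P₁)^((γ−1)/γ) ⇒ T₂ = 436×(0.359)^0.400 = 290 K; V₂ = 65.2 L.
ΔU = nCvΔT = 5.50×12.5×(290−436) = -10000 J.
Q = 0 for an adiabatic process, so W = −ΔU = 10000 J.
State after step 1: P = 203 kPa, V = 65.2 L, T = 290 K.
Step 2 — Isothermal: T stays 290 K; PV = const ⇒ V₂ = 142 L, P₂ = 93.1 kPa.
ΔU = 0 (ideal gas, T constant).
W = nRT ln(V₂/V₁) = 5.50×8.314×290×ln(2.18) = 10300 J.
Q = ΔU + W = 10300 J.
Net over both steps: W = 20400 J, Q = 10300 J, ΔU = -10000 J.

20400 J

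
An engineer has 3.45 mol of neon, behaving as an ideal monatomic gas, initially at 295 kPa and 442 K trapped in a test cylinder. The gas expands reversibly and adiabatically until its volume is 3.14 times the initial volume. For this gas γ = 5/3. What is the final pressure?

43.8 kPa

V₁ = nRT₁/P₁ = 3.45×8.314×442/295 = 43.0 L.
Adiabatic: TV^(γ−1) = const ⇒ T₂ = 442×(0.318)^0.667 = 206 K; PV^γ = const ⇒ P₂ = 43.8 kPa.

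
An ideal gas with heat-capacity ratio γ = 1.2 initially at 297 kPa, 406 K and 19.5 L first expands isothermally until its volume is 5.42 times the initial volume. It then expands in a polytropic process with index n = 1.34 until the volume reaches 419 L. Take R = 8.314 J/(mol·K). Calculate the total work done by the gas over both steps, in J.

n = P₁V₁/(RT₁) = 297×19.5/(8.314×406) = 1.72 mol.
Step 1 — Isothermal: T stays 406 K; PV = const ⇒ V₂ = 106 L, P₂ = 54.8 kPa.
ΔU = 0 (ideal gas, T constant).
W = nRT ln(V₂/V₁) = 1.72×8.314×406×ln(5.42) = 9790 J.
Q = ΔU + W = 9790 J.
State after step 1: P = 54.8 kPa, V = 106 L, T = 406 K.
Step 2 — Polytropic n=1.34: T₂ = T₁(V₁/V₂)^(n−1) = 406×(0.252)^0.34 = 254 K; P₂ = P₁(V₁/V₂)^n = 8.65 kPa.
W = (P₁V₁−P₂V₂)/(n−1) = (54.8×106−8.65×419)/0.34 = 6370 J.
ΔU = nCvΔT = 1.72×41.6×(254−406) = -10800 J.
Q = ΔU + W = -4460 J.
Net over both steps: W = 16200 J, Q = 5330 J, ΔU = -10800 J.

16200 J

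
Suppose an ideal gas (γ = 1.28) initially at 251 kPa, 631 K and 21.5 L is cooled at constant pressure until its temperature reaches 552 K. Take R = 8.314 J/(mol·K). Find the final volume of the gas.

18.8 L

Isobaric: P stays 251 kPa; V/T = const ⇒ T₂ = 552 K, V₂ = 18.8 L.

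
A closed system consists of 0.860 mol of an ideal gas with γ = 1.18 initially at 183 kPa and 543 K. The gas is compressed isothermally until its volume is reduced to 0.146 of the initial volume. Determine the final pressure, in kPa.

1250 kPa

V₁ = nRT₁/P₁ = 0.860×8.314×543/183 = 21.2 L.
Isothermal: T stays 543 K; PV = const ⇒ V₂ = 3.10 L, P₂ = 1250 kPa.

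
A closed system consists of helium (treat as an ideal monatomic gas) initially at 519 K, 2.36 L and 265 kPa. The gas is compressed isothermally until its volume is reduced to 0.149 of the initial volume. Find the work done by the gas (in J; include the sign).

-1190 J

n = P₁V₁/(RT₁) = 265×2.36/(8.314×519) = 0.145 mol.
Isothermal: T stays 519 K; PV = const ⇒ V₂ = 0.352 L, P₂ = 1780 kPa.
W = nRT ln(V₂/V₁) = 0.145×8.314×519×ln(0.149) = -1190 J.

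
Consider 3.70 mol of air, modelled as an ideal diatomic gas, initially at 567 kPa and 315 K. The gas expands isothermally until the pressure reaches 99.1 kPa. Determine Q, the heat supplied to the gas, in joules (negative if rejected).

V₁ = nRT₁/P₁ = 3.70×8.314×315/567 = 17.1 L.
Isothermal: T stays 315 K; PV = const ⇒ V₂ = 97.8 L, P₂ = 99.1 kPa.
ΔU = 0 (ideal gas, T constant).
W = nRT ln(V₂/V₁) = 3.70×8.314×315×ln(5.72) = 16900 J.
Q = ΔU + W = 16900 J.

16900 J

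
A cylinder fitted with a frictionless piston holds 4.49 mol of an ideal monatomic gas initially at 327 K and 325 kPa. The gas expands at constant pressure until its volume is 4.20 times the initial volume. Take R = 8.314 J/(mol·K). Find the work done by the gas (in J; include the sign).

V₁ = nRT₁/P₁ = 4.49×8.314×327/325 = 37.6 L.
Isobaric: P stays 325 kPa; V/T = const ⇒ T₂ = 1370 K, V₂ = 158 L.
W = PΔV = 325×(158−37.6) kPa·L = 39100 J.

39100 J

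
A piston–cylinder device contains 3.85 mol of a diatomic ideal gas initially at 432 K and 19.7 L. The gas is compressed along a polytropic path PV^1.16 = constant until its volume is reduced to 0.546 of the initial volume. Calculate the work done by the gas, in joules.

-8790 J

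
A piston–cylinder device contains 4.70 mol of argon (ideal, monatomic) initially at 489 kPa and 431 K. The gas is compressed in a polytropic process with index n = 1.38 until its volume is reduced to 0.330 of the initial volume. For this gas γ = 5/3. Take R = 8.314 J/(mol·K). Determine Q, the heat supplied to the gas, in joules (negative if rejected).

-9980 J

V₁ = nRT₁/P₁ = 4.70×8.314×431/489 = 34.4 L.
Polytropic n=1.38: T₂ = T₁(V₁/V₂)^(n−1) = 431×(3.03)^0.38 = 657 K; P₂ = P₁(V₁/V₂)^n = 2260 kPa.
W = (P₁V₁−P₂V₂)/(n−1) = (489×34.4−2260×11.4)/0.38 = -23200 J.
ΔU = nCvΔT = 4.70×12.5×(657−431) = 13200 J.
Q = ΔU + W = -9980 J.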